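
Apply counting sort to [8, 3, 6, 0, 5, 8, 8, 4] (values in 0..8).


Count array: [1, 0, 0, 1, 1, 1, 1, 0, 3]
Reconstruct: [0, 3, 4, 5, 6, 8, 8, 8]


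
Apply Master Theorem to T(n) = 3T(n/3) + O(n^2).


a=3, b=3, c=2. log_3(3)=1 < c=2. Case 3: O(n^c) = O(n^2)
Complexity: O(n^2)


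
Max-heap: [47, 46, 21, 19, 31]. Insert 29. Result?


Append 29: [47, 46, 21, 19, 31, 29]
Bubble up: swap idx 5(29) with idx 2(21)
Result: [47, 46, 29, 19, 31, 21]


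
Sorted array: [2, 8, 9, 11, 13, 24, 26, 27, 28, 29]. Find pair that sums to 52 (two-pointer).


Two pointers: lo=0, hi=9
Found pair: (24, 28) summing to 52


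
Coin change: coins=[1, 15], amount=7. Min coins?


dp[0]=0; dp[i]=1+min(dp[i-c] for c in coins)
...dp[2]=2, dp[3]=3, dp[4]=4, dp[5]=5, dp[6]=6, dp[7]=7
Minimum coins for 7 = 7


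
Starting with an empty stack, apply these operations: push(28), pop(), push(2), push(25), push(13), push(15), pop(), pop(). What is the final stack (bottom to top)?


push(28) -> [28]
pop() returns 28 -> []
push(2) -> [2]
push(25) -> [2, 25]
push(13) -> [2, 25, 13]
push(15) -> [2, 25, 13, 15]
pop() returns 15 -> [2, 25, 13]
pop() returns 13 -> [2, 25]
Final stack (bottom to top): [2, 25]


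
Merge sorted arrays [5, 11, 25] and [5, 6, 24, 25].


Compare heads, take smaller each step.
Merged: [5, 5, 6, 11, 24, 25, 25]


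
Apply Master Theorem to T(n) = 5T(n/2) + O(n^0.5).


a=5, b=2, c=0.5. log_2(5)=2.322 > c=0.5. Case 1: O(n^log_b(a)) = O(n^2.322)
Complexity: O(n^2.322)


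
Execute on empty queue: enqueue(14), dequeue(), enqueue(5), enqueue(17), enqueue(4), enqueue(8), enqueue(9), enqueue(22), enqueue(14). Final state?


enqueue(14) -> [14]
dequeue() returns 14 -> []
enqueue(5) -> [5]
enqueue(17) -> [5, 17]
enqueue(4) -> [5, 17, 4]
enqueue(8) -> [5, 17, 4, 8]
enqueue(9) -> [5, 17, 4, 8, 9]
enqueue(22) -> [5, 17, 4, 8, 9, 22]
enqueue(14) -> [5, 17, 4, 8, 9, 22, 14]
Final queue (front to back): [5, 17, 4, 8, 9, 22, 14]


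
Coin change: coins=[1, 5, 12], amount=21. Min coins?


dp[0]=0; dp[i]=1+min(dp[i-c] for c in coins)
...dp[16]=4, dp[17]=2, dp[18]=3, dp[19]=4, dp[20]=4, dp[21]=5
Minimum coins for 21 = 5


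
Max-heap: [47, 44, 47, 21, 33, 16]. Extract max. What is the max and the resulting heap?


Max = 47
Replace root with last, heapify down
Resulting heap: [47, 44, 16, 21, 33]


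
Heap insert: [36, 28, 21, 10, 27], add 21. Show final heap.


Append 21: [36, 28, 21, 10, 27, 21]
Bubble up: no swaps needed
Result: [36, 28, 21, 10, 27, 21]


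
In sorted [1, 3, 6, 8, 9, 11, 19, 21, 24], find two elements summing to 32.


Two pointers: lo=0, hi=8
Found pair: (8, 24) summing to 32


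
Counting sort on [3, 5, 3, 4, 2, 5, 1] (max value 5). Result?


Count array: [0, 1, 1, 2, 1, 2]
Reconstruct: [1, 2, 3, 3, 4, 5, 5]


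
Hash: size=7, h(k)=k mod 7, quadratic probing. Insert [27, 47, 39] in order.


Insertions: 27->slot 6; 47->slot 5; 39->slot 4
Table: [None, None, None, None, 39, 47, 27]


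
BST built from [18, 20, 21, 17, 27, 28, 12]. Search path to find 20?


BST root = 18
Search for 20: compare at each node
Path: [18, 20]


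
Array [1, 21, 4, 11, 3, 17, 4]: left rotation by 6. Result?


Left rotate by 6: [4, 1, 21, 4, 11, 3, 17]


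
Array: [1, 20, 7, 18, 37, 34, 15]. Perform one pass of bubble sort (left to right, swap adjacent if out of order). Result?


After one pass: [1, 7, 18, 20, 34, 15, 37]


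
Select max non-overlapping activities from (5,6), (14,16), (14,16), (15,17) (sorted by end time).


Greedy: pick earliest-ending, then skip overlaps.
Selected (2 activities): [(5, 6), (14, 16)]


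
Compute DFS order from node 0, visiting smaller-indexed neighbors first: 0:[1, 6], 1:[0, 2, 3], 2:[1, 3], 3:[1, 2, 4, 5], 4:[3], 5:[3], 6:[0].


DFS stack-based: start with [0]
Visit order: [0, 1, 2, 3, 4, 5, 6]


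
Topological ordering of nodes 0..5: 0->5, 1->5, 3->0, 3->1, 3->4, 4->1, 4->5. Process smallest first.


Kahn's algorithm, process smallest node first
Order: [2, 3, 0, 4, 1, 5]


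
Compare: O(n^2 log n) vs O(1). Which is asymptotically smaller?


constant grows slower than n^2 log n
O(1) is asymptotically smaller; O(n^2 log n) grows faster


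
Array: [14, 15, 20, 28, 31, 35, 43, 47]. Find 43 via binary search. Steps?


Search for 43:
[0,7] mid=3 arr[3]=28
[4,7] mid=5 arr[5]=35
[6,7] mid=6 arr[6]=43
Total: 3 comparisons


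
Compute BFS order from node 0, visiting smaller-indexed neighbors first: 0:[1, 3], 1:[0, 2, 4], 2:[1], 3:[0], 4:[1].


BFS queue: start with [0]
Visit order: [0, 1, 3, 2, 4]


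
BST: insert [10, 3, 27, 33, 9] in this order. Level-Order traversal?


Root = 10; build tree by BST insertion.
Level-Order traversal: [10, 3, 27, 9, 33]


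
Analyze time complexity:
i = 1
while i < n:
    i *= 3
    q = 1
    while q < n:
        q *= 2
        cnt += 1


Per nesting level: O(log n) * O(log n) = O((log n)^2)
Complexity: O((log n)^2)


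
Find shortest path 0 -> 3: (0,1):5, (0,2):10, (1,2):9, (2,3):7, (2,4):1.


Dijkstra from 0:
Distances: {0: 0, 1: 5, 2: 10, 3: 17, 4: 11}
Shortest distance to 3 = 17, path = [0, 2, 3]


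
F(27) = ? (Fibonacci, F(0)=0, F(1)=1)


F(n)=F(n-1)+F(n-2)
...F(25)=75025, F(26)=121393, F(27)=196418


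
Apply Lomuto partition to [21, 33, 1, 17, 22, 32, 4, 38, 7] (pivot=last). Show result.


Elements <= 7 go left of pivot.
Result: [1, 4, 7, 17, 22, 32, 33, 38, 21], pivot at index 2


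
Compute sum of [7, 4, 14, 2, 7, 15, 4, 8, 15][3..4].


Prefix sums: [0, 7, 11, 25, 27, 34, 49, 53, 61, 76]
Sum[3..4] = prefix[5] - prefix[3] = 34 - 25 = 9


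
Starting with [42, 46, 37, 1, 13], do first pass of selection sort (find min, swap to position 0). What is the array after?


After one pass: [1, 46, 37, 42, 13]


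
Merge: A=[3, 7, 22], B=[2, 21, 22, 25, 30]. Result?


Compare heads, take smaller each step.
Merged: [2, 3, 7, 21, 22, 22, 25, 30]


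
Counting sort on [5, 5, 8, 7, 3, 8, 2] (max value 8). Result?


Count array: [0, 0, 1, 1, 0, 2, 0, 1, 2]
Reconstruct: [2, 3, 5, 5, 7, 8, 8]


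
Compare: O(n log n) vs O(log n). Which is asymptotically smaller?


logarithmic grows slower than linearithmic
O(log n) is asymptotically smaller; O(n log n) grows faster


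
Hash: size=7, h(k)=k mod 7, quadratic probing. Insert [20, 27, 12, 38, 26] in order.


Insertions: 20->slot 6; 27->slot 0; 12->slot 5; 38->slot 3; 26->slot 2
Table: [27, None, 26, 38, None, 12, 20]


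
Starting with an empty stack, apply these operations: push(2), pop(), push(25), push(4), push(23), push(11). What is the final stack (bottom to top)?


push(2) -> [2]
pop() returns 2 -> []
push(25) -> [25]
push(4) -> [25, 4]
push(23) -> [25, 4, 23]
push(11) -> [25, 4, 23, 11]
Final stack (bottom to top): [25, 4, 23, 11]


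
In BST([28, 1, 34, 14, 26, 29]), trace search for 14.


BST root = 28
Search for 14: compare at each node
Path: [28, 1, 14]


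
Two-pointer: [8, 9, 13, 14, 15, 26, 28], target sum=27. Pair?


Two pointers: lo=0, hi=6
Found pair: (13, 14) summing to 27


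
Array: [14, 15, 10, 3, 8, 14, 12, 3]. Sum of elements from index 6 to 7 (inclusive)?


Prefix sums: [0, 14, 29, 39, 42, 50, 64, 76, 79]
Sum[6..7] = prefix[8] - prefix[6] = 79 - 64 = 15


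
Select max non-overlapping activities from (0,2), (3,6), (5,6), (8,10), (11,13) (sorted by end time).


Greedy: pick earliest-ending, then skip overlaps.
Selected (4 activities): [(0, 2), (3, 6), (8, 10), (11, 13)]


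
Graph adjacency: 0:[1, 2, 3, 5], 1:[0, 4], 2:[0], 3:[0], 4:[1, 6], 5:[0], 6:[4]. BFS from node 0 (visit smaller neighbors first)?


BFS queue: start with [0]
Visit order: [0, 1, 2, 3, 5, 4, 6]


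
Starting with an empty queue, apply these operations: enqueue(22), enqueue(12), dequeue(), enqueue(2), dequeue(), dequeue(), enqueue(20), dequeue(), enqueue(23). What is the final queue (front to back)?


enqueue(22) -> [22]
enqueue(12) -> [22, 12]
dequeue() returns 22 -> [12]
enqueue(2) -> [12, 2]
dequeue() returns 12 -> [2]
dequeue() returns 2 -> []
enqueue(20) -> [20]
dequeue() returns 20 -> []
enqueue(23) -> [23]
Final queue (front to back): [23]


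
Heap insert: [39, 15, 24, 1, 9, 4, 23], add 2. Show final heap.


Append 2: [39, 15, 24, 1, 9, 4, 23, 2]
Bubble up: swap idx 7(2) with idx 3(1)
Result: [39, 15, 24, 2, 9, 4, 23, 1]


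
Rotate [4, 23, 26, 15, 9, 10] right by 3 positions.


Right rotate by 3: [15, 9, 10, 4, 23, 26]


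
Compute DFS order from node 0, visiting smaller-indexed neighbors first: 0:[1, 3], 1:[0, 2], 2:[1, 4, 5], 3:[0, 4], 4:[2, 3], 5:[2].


DFS stack-based: start with [0]
Visit order: [0, 1, 2, 4, 3, 5]


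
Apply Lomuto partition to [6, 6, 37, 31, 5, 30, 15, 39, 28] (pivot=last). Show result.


Elements <= 28 go left of pivot.
Result: [6, 6, 5, 15, 28, 30, 31, 39, 37], pivot at index 4


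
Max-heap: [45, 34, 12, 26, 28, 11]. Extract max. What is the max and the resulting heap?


Max = 45
Replace root with last, heapify down
Resulting heap: [34, 28, 12, 26, 11]


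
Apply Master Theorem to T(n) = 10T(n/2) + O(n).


a=10, b=2, c=1. log_2(10)=3.322 > c=1. Case 1: O(n^log_b(a)) = O(n^3.322)
Complexity: O(n^3.322)


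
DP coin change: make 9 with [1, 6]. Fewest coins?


dp[0]=0; dp[i]=1+min(dp[i-c] for c in coins)
...dp[4]=4, dp[5]=5, dp[6]=1, dp[7]=2, dp[8]=3, dp[9]=4
Minimum coins for 9 = 4


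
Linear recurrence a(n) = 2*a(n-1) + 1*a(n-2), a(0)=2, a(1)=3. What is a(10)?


Build bottom-up:
...a(8)=1562, a(9)=3771, a(10)=2*3771+1*1562=9104


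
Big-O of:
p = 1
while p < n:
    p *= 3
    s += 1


Per nesting level: O(log n) = O(log n)
Complexity: O(log n)


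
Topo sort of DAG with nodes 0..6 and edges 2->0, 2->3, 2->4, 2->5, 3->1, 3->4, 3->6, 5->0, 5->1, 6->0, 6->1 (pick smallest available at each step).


Kahn's algorithm, process smallest node first
Order: [2, 3, 4, 5, 6, 0, 1]


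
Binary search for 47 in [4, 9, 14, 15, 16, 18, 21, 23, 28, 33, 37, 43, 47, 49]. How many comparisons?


Search for 47:
[0,13] mid=6 arr[6]=21
[7,13] mid=10 arr[10]=37
[11,13] mid=12 arr[12]=47
Total: 3 comparisons


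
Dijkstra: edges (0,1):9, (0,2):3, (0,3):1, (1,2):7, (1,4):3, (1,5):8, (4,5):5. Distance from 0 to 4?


Dijkstra from 0:
Distances: {0: 0, 1: 9, 2: 3, 3: 1, 4: 12, 5: 17}
Shortest distance to 4 = 12, path = [0, 1, 4]


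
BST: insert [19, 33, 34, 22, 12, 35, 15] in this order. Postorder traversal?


Root = 19; build tree by BST insertion.
Postorder traversal: [15, 12, 22, 35, 34, 33, 19]


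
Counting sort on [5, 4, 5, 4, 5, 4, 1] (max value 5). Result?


Count array: [0, 1, 0, 0, 3, 3]
Reconstruct: [1, 4, 4, 4, 5, 5, 5]


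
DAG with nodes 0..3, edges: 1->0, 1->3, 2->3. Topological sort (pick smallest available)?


Kahn's algorithm, process smallest node first
Order: [1, 0, 2, 3]


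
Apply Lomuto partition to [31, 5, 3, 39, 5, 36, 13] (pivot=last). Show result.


Elements <= 13 go left of pivot.
Result: [5, 3, 5, 13, 31, 36, 39], pivot at index 3


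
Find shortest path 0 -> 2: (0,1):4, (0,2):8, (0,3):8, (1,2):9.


Dijkstra from 0:
Distances: {0: 0, 1: 4, 2: 8, 3: 8}
Shortest distance to 2 = 8, path = [0, 2]


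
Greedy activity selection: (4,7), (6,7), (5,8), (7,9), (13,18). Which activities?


Greedy: pick earliest-ending, then skip overlaps.
Selected (3 activities): [(4, 7), (7, 9), (13, 18)]


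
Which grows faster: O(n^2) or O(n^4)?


quadratic grows slower than quartic
O(n^2) is asymptotically smaller; O(n^4) grows faster


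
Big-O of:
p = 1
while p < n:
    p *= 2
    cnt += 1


Per nesting level: O(log n) = O(log n)
Complexity: O(log n)


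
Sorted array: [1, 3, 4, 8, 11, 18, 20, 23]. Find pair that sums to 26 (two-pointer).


Two pointers: lo=0, hi=7
Found pair: (3, 23) summing to 26


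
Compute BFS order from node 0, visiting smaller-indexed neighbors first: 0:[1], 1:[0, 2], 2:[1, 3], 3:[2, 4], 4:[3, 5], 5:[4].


BFS queue: start with [0]
Visit order: [0, 1, 2, 3, 4, 5]


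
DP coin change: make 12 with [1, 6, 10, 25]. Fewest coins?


dp[0]=0; dp[i]=1+min(dp[i-c] for c in coins)
...dp[7]=2, dp[8]=3, dp[9]=4, dp[10]=1, dp[11]=2, dp[12]=2
Minimum coins for 12 = 2


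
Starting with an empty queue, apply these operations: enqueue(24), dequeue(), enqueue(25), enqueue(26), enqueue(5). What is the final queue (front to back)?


enqueue(24) -> [24]
dequeue() returns 24 -> []
enqueue(25) -> [25]
enqueue(26) -> [25, 26]
enqueue(5) -> [25, 26, 5]
Final queue (front to back): [25, 26, 5]


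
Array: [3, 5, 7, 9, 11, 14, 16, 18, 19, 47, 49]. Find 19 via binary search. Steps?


Search for 19:
[0,10] mid=5 arr[5]=14
[6,10] mid=8 arr[8]=19
Total: 2 comparisons


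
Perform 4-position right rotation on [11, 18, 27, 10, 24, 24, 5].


Right rotate by 4: [10, 24, 24, 5, 11, 18, 27]


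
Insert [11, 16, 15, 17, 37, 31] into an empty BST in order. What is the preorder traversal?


Root = 11; build tree by BST insertion.
Preorder traversal: [11, 16, 15, 17, 37, 31]


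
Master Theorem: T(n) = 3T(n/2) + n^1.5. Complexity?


a=3, b=2, c=1.5. log_2(3)=1.585 > c=1.5. Case 1: O(n^log_b(a)) = O(n^1.585)
Complexity: O(n^1.585)


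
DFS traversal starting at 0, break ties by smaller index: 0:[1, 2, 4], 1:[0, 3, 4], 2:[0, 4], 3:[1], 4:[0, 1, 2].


DFS stack-based: start with [0]
Visit order: [0, 1, 3, 4, 2]


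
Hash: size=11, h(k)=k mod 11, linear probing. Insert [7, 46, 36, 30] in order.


Insertions: 7->slot 7; 46->slot 2; 36->slot 3; 30->slot 8
Table: [None, None, 46, 36, None, None, None, 7, 30, None, None]


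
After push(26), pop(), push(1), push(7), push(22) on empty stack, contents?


push(26) -> [26]
pop() returns 26 -> []
push(1) -> [1]
push(7) -> [1, 7]
push(22) -> [1, 7, 22]
Final stack (bottom to top): [1, 7, 22]


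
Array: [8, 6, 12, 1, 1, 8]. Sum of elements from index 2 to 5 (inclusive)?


Prefix sums: [0, 8, 14, 26, 27, 28, 36]
Sum[2..5] = prefix[6] - prefix[2] = 36 - 14 = 22


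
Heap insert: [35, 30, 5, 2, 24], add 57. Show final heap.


Append 57: [35, 30, 5, 2, 24, 57]
Bubble up: swap idx 5(57) with idx 2(5); swap idx 2(57) with idx 0(35)
Result: [57, 30, 35, 2, 24, 5]


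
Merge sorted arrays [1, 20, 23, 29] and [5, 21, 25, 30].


Compare heads, take smaller each step.
Merged: [1, 5, 20, 21, 23, 25, 29, 30]


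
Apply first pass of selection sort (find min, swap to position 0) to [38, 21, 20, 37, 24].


After one pass: [20, 21, 38, 37, 24]


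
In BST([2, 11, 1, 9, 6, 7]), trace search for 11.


BST root = 2
Search for 11: compare at each node
Path: [2, 11]


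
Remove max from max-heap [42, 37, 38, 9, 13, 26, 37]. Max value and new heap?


Max = 42
Replace root with last, heapify down
Resulting heap: [38, 37, 37, 9, 13, 26]


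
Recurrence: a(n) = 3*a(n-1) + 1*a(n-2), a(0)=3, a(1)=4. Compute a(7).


Build bottom-up:
...a(5)=535, a(6)=1767, a(7)=3*1767+1*535=5836


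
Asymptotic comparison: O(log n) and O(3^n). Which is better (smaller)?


logarithmic grows slower than exponential (base 3)
O(log n) is asymptotically smaller; O(3^n) grows faster


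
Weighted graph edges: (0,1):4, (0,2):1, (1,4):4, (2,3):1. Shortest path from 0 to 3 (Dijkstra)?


Dijkstra from 0:
Distances: {0: 0, 1: 4, 2: 1, 3: 2, 4: 8}
Shortest distance to 3 = 2, path = [0, 2, 3]


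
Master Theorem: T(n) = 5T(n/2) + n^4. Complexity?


a=5, b=2, c=4. log_2(5)=2.322 < c=4. Case 3: O(n^c) = O(n^4)
Complexity: O(n^4)


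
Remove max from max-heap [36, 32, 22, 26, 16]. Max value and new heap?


Max = 36
Replace root with last, heapify down
Resulting heap: [32, 26, 22, 16]


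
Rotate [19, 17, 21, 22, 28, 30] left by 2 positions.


Left rotate by 2: [21, 22, 28, 30, 19, 17]


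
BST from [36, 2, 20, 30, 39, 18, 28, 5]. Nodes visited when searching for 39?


BST root = 36
Search for 39: compare at each node
Path: [36, 39]


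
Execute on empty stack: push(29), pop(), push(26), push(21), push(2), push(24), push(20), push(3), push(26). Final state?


push(29) -> [29]
pop() returns 29 -> []
push(26) -> [26]
push(21) -> [26, 21]
push(2) -> [26, 21, 2]
push(24) -> [26, 21, 2, 24]
push(20) -> [26, 21, 2, 24, 20]
push(3) -> [26, 21, 2, 24, 20, 3]
push(26) -> [26, 21, 2, 24, 20, 3, 26]
Final stack (bottom to top): [26, 21, 2, 24, 20, 3, 26]


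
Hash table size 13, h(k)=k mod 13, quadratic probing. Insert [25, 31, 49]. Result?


Insertions: 25->slot 12; 31->slot 5; 49->slot 10
Table: [None, None, None, None, None, 31, None, None, None, None, 49, None, 25]


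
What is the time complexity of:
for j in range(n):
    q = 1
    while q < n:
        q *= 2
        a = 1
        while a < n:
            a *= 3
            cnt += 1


Per nesting level: O(n) * O(log n) * O(log n) = O(n (log n)^2)
Complexity: O(n (log n)^2)


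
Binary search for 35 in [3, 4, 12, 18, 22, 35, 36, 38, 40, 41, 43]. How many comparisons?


Search for 35:
[0,10] mid=5 arr[5]=35
Total: 1 comparisons


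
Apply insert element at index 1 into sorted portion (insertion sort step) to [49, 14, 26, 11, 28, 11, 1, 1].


After one pass: [14, 49, 26, 11, 28, 11, 1, 1]


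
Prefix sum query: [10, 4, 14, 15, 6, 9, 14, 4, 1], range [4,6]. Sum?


Prefix sums: [0, 10, 14, 28, 43, 49, 58, 72, 76, 77]
Sum[4..6] = prefix[7] - prefix[4] = 72 - 43 = 29


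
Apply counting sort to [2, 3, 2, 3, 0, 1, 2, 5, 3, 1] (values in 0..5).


Count array: [1, 2, 3, 3, 0, 1]
Reconstruct: [0, 1, 1, 2, 2, 2, 3, 3, 3, 5]


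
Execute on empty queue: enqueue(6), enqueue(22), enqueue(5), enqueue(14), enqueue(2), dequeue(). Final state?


enqueue(6) -> [6]
enqueue(22) -> [6, 22]
enqueue(5) -> [6, 22, 5]
enqueue(14) -> [6, 22, 5, 14]
enqueue(2) -> [6, 22, 5, 14, 2]
dequeue() returns 6 -> [22, 5, 14, 2]
Final queue (front to back): [22, 5, 14, 2]


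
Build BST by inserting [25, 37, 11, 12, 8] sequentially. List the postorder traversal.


Root = 25; build tree by BST insertion.
Postorder traversal: [8, 12, 11, 37, 25]


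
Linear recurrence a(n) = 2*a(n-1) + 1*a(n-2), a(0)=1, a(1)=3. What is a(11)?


Build bottom-up:
...a(9)=3363, a(10)=8119, a(11)=2*8119+1*3363=19601


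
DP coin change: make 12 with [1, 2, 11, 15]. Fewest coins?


dp[0]=0; dp[i]=1+min(dp[i-c] for c in coins)
...dp[7]=4, dp[8]=4, dp[9]=5, dp[10]=5, dp[11]=1, dp[12]=2
Minimum coins for 12 = 2


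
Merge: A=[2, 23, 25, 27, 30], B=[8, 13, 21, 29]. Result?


Compare heads, take smaller each step.
Merged: [2, 8, 13, 21, 23, 25, 27, 29, 30]


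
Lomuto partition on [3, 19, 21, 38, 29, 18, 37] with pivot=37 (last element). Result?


Elements <= 37 go left of pivot.
Result: [3, 19, 21, 29, 18, 37, 38], pivot at index 5


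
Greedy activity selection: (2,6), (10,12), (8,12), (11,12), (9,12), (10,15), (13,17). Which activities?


Greedy: pick earliest-ending, then skip overlaps.
Selected (3 activities): [(2, 6), (10, 12), (13, 17)]


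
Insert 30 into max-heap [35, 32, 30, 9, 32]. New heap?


Append 30: [35, 32, 30, 9, 32, 30]
Bubble up: no swaps needed
Result: [35, 32, 30, 9, 32, 30]


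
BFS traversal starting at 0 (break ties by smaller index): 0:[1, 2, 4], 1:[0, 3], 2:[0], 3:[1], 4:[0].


BFS queue: start with [0]
Visit order: [0, 1, 2, 4, 3]


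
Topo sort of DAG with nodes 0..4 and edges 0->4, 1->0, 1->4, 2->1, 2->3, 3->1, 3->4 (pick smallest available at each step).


Kahn's algorithm, process smallest node first
Order: [2, 3, 1, 0, 4]


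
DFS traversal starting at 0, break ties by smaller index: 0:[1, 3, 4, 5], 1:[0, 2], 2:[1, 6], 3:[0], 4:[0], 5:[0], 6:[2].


DFS stack-based: start with [0]
Visit order: [0, 1, 2, 6, 3, 4, 5]


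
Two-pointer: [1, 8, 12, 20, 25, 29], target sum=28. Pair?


Two pointers: lo=0, hi=5
Found pair: (8, 20) summing to 28


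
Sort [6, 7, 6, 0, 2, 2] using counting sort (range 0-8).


Count array: [1, 0, 2, 0, 0, 0, 2, 1, 0]
Reconstruct: [0, 2, 2, 6, 6, 7]


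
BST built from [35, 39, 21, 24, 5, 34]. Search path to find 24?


BST root = 35
Search for 24: compare at each node
Path: [35, 21, 24]


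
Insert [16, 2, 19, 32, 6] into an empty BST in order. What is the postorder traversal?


Root = 16; build tree by BST insertion.
Postorder traversal: [6, 2, 32, 19, 16]


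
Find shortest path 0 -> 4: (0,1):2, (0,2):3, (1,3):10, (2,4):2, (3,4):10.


Dijkstra from 0:
Distances: {0: 0, 1: 2, 2: 3, 3: 12, 4: 5}
Shortest distance to 4 = 5, path = [0, 2, 4]


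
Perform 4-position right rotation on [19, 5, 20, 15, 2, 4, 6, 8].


Right rotate by 4: [2, 4, 6, 8, 19, 5, 20, 15]


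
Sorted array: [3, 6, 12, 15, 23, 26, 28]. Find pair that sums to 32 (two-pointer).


Two pointers: lo=0, hi=6
Found pair: (6, 26) summing to 32


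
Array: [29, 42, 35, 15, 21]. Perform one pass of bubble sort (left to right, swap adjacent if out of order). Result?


After one pass: [29, 35, 15, 21, 42]


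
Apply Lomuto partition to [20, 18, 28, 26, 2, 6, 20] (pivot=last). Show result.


Elements <= 20 go left of pivot.
Result: [20, 18, 2, 6, 20, 26, 28], pivot at index 4


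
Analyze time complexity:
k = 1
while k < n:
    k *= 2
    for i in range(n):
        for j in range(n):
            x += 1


Per nesting level: O(log n) * O(n) * O(n) = O(n^2 log n)
Complexity: O(n^2 log n)


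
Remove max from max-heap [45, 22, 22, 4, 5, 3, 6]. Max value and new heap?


Max = 45
Replace root with last, heapify down
Resulting heap: [22, 6, 22, 4, 5, 3]


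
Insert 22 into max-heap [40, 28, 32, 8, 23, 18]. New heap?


Append 22: [40, 28, 32, 8, 23, 18, 22]
Bubble up: no swaps needed
Result: [40, 28, 32, 8, 23, 18, 22]


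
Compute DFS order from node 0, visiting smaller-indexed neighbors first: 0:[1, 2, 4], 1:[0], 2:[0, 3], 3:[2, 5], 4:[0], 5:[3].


DFS stack-based: start with [0]
Visit order: [0, 1, 2, 3, 5, 4]


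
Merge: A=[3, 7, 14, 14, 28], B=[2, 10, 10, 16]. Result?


Compare heads, take smaller each step.
Merged: [2, 3, 7, 10, 10, 14, 14, 16, 28]


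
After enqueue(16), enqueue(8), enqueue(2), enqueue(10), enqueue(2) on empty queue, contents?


enqueue(16) -> [16]
enqueue(8) -> [16, 8]
enqueue(2) -> [16, 8, 2]
enqueue(10) -> [16, 8, 2, 10]
enqueue(2) -> [16, 8, 2, 10, 2]
Final queue (front to back): [16, 8, 2, 10, 2]


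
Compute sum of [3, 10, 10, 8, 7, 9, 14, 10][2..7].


Prefix sums: [0, 3, 13, 23, 31, 38, 47, 61, 71]
Sum[2..7] = prefix[8] - prefix[2] = 71 - 13 = 58


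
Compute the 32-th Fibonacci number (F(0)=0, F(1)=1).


F(n)=F(n-1)+F(n-2)
...F(30)=832040, F(31)=1346269, F(32)=2178309


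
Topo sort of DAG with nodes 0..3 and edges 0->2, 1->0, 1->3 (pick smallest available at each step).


Kahn's algorithm, process smallest node first
Order: [1, 0, 2, 3]


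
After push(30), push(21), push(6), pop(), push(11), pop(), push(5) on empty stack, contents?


push(30) -> [30]
push(21) -> [30, 21]
push(6) -> [30, 21, 6]
pop() returns 6 -> [30, 21]
push(11) -> [30, 21, 11]
pop() returns 11 -> [30, 21]
push(5) -> [30, 21, 5]
Final stack (bottom to top): [30, 21, 5]


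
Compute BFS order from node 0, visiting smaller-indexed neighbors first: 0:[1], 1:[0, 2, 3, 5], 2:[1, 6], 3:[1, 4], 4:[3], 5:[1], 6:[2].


BFS queue: start with [0]
Visit order: [0, 1, 2, 3, 5, 6, 4]


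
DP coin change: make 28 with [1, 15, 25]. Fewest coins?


dp[0]=0; dp[i]=1+min(dp[i-c] for c in coins)
...dp[23]=9, dp[24]=10, dp[25]=1, dp[26]=2, dp[27]=3, dp[28]=4
Minimum coins for 28 = 4


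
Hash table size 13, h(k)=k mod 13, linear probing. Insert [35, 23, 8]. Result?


Insertions: 35->slot 9; 23->slot 10; 8->slot 8
Table: [None, None, None, None, None, None, None, None, 8, 35, 23, None, None]


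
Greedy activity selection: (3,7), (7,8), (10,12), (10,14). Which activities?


Greedy: pick earliest-ending, then skip overlaps.
Selected (3 activities): [(3, 7), (7, 8), (10, 12)]


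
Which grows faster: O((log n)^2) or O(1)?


constant grows slower than polylogarithmic
O(1) is asymptotically smaller; O((log n)^2) grows faster


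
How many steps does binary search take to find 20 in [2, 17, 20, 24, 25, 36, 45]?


Search for 20:
[0,6] mid=3 arr[3]=24
[0,2] mid=1 arr[1]=17
[2,2] mid=2 arr[2]=20
Total: 3 comparisons


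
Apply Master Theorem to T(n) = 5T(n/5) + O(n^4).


a=5, b=5, c=4. log_5(5)=1 < c=4. Case 3: O(n^c) = O(n^4)
Complexity: O(n^4)


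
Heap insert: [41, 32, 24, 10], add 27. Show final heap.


Append 27: [41, 32, 24, 10, 27]
Bubble up: no swaps needed
Result: [41, 32, 24, 10, 27]


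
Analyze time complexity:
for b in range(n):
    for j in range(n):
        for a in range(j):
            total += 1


Per nesting level: O(n) * O(n) * O(n) [triangular over j] = O(n^3)
Complexity: O(n^3)


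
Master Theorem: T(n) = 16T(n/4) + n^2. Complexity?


a=16, b=4, c=2. log_4(16)=2 = c=2. Case 2: O(n^c log n) = O(n^2 log n)
Complexity: O(n^2 log n)


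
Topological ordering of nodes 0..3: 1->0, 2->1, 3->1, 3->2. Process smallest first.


Kahn's algorithm, process smallest node first
Order: [3, 2, 1, 0]


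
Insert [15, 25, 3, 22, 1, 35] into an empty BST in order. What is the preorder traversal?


Root = 15; build tree by BST insertion.
Preorder traversal: [15, 3, 1, 25, 22, 35]


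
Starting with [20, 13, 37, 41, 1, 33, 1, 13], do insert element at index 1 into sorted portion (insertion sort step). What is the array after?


After one pass: [13, 20, 37, 41, 1, 33, 1, 13]


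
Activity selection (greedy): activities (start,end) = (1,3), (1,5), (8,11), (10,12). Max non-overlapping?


Greedy: pick earliest-ending, then skip overlaps.
Selected (2 activities): [(1, 3), (8, 11)]


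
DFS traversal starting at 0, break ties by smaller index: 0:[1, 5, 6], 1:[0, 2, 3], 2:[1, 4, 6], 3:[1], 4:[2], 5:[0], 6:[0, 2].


DFS stack-based: start with [0]
Visit order: [0, 1, 2, 4, 6, 3, 5]


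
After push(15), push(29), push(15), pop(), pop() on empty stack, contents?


push(15) -> [15]
push(29) -> [15, 29]
push(15) -> [15, 29, 15]
pop() returns 15 -> [15, 29]
pop() returns 29 -> [15]
Final stack (bottom to top): [15]


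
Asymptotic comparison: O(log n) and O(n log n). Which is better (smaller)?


logarithmic grows slower than linearithmic
O(log n) is asymptotically smaller; O(n log n) grows faster


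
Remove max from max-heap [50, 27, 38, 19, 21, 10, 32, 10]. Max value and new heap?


Max = 50
Replace root with last, heapify down
Resulting heap: [38, 27, 32, 19, 21, 10, 10]


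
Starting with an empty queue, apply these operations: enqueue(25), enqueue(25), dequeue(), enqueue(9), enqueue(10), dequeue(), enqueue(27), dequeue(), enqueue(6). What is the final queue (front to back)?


enqueue(25) -> [25]
enqueue(25) -> [25, 25]
dequeue() returns 25 -> [25]
enqueue(9) -> [25, 9]
enqueue(10) -> [25, 9, 10]
dequeue() returns 25 -> [9, 10]
enqueue(27) -> [9, 10, 27]
dequeue() returns 9 -> [10, 27]
enqueue(6) -> [10, 27, 6]
Final queue (front to back): [10, 27, 6]


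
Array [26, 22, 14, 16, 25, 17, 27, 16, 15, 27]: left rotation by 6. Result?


Left rotate by 6: [27, 16, 15, 27, 26, 22, 14, 16, 25, 17]


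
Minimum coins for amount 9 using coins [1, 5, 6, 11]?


dp[0]=0; dp[i]=1+min(dp[i-c] for c in coins)
...dp[4]=4, dp[5]=1, dp[6]=1, dp[7]=2, dp[8]=3, dp[9]=4
Minimum coins for 9 = 4


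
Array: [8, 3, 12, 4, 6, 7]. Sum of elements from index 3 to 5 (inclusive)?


Prefix sums: [0, 8, 11, 23, 27, 33, 40]
Sum[3..5] = prefix[6] - prefix[3] = 40 - 23 = 17


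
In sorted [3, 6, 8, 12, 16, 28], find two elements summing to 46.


Two pointers: lo=0, hi=5
No pair sums to 46


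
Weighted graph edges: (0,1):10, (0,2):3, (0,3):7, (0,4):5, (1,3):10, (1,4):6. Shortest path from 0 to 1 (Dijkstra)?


Dijkstra from 0:
Distances: {0: 0, 1: 10, 2: 3, 3: 7, 4: 5}
Shortest distance to 1 = 10, path = [0, 1]


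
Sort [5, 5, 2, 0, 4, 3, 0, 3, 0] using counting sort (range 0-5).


Count array: [3, 0, 1, 2, 1, 2]
Reconstruct: [0, 0, 0, 2, 3, 3, 4, 5, 5]


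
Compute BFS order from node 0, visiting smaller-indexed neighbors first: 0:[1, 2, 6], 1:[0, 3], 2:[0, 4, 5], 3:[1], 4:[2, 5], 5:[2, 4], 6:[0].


BFS queue: start with [0]
Visit order: [0, 1, 2, 6, 3, 4, 5]


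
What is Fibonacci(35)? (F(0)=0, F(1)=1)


F(n)=F(n-1)+F(n-2)
...F(33)=3524578, F(34)=5702887, F(35)=9227465


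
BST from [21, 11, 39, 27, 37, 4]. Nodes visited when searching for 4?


BST root = 21
Search for 4: compare at each node
Path: [21, 11, 4]


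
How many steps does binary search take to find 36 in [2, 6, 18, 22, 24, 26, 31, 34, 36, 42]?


Search for 36:
[0,9] mid=4 arr[4]=24
[5,9] mid=7 arr[7]=34
[8,9] mid=8 arr[8]=36
Total: 3 comparisons


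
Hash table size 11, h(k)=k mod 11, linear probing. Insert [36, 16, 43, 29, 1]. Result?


Insertions: 36->slot 3; 16->slot 5; 43->slot 10; 29->slot 7; 1->slot 1
Table: [None, 1, None, 36, None, 16, None, 29, None, None, 43]


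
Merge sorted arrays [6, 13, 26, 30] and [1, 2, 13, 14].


Compare heads, take smaller each step.
Merged: [1, 2, 6, 13, 13, 14, 26, 30]


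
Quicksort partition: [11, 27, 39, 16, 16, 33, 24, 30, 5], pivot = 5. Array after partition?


Elements <= 5 go left of pivot.
Result: [5, 27, 39, 16, 16, 33, 24, 30, 11], pivot at index 0


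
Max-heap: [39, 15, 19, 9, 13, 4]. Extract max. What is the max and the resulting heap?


Max = 39
Replace root with last, heapify down
Resulting heap: [19, 15, 4, 9, 13]


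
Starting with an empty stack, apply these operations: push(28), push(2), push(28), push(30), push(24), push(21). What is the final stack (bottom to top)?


push(28) -> [28]
push(2) -> [28, 2]
push(28) -> [28, 2, 28]
push(30) -> [28, 2, 28, 30]
push(24) -> [28, 2, 28, 30, 24]
push(21) -> [28, 2, 28, 30, 24, 21]
Final stack (bottom to top): [28, 2, 28, 30, 24, 21]


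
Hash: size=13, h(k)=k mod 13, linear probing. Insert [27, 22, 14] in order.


Insertions: 27->slot 1; 22->slot 9; 14->slot 2
Table: [None, 27, 14, None, None, None, None, None, None, 22, None, None, None]


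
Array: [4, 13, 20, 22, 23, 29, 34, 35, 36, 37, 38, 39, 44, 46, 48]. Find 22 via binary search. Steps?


Search for 22:
[0,14] mid=7 arr[7]=35
[0,6] mid=3 arr[3]=22
Total: 2 comparisons


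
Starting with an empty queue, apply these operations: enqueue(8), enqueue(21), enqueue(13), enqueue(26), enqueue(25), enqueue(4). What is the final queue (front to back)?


enqueue(8) -> [8]
enqueue(21) -> [8, 21]
enqueue(13) -> [8, 21, 13]
enqueue(26) -> [8, 21, 13, 26]
enqueue(25) -> [8, 21, 13, 26, 25]
enqueue(4) -> [8, 21, 13, 26, 25, 4]
Final queue (front to back): [8, 21, 13, 26, 25, 4]


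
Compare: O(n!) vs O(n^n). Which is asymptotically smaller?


factorial grows slower than n^n
O(n!) is asymptotically smaller; O(n^n) grows faster


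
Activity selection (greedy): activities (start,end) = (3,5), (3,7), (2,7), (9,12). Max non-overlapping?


Greedy: pick earliest-ending, then skip overlaps.
Selected (2 activities): [(3, 5), (9, 12)]


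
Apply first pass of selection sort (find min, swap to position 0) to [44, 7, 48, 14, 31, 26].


After one pass: [7, 44, 48, 14, 31, 26]


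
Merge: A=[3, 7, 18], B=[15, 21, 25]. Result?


Compare heads, take smaller each step.
Merged: [3, 7, 15, 18, 21, 25]


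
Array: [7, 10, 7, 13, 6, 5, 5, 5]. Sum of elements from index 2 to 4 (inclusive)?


Prefix sums: [0, 7, 17, 24, 37, 43, 48, 53, 58]
Sum[2..4] = prefix[5] - prefix[2] = 43 - 17 = 26


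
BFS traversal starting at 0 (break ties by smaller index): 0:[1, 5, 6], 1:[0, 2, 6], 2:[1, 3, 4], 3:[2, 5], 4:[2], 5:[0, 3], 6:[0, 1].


BFS queue: start with [0]
Visit order: [0, 1, 5, 6, 2, 3, 4]


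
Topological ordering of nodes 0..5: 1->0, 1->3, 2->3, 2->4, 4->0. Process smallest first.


Kahn's algorithm, process smallest node first
Order: [1, 2, 3, 4, 0, 5]


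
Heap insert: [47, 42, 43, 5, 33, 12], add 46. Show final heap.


Append 46: [47, 42, 43, 5, 33, 12, 46]
Bubble up: swap idx 6(46) with idx 2(43)
Result: [47, 42, 46, 5, 33, 12, 43]


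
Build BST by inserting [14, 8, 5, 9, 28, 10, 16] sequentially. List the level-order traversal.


Root = 14; build tree by BST insertion.
Level-Order traversal: [14, 8, 28, 5, 9, 16, 10]


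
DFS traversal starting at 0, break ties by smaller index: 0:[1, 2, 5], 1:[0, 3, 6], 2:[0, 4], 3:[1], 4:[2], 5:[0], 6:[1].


DFS stack-based: start with [0]
Visit order: [0, 1, 3, 6, 2, 4, 5]


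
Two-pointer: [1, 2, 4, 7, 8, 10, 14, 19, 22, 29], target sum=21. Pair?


Two pointers: lo=0, hi=9
Found pair: (2, 19) summing to 21


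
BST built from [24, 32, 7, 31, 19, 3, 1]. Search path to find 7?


BST root = 24
Search for 7: compare at each node
Path: [24, 7]


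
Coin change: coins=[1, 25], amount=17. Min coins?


dp[0]=0; dp[i]=1+min(dp[i-c] for c in coins)
...dp[12]=12, dp[13]=13, dp[14]=14, dp[15]=15, dp[16]=16, dp[17]=17
Minimum coins for 17 = 17


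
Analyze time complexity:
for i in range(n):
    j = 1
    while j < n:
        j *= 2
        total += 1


Per nesting level: O(n) * O(log n) = O(n log n)
Complexity: O(n log n)


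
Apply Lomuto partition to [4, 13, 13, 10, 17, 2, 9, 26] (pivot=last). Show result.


Elements <= 26 go left of pivot.
Result: [4, 13, 13, 10, 17, 2, 9, 26], pivot at index 7


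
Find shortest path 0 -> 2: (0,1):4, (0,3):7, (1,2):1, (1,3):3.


Dijkstra from 0:
Distances: {0: 0, 1: 4, 2: 5, 3: 7}
Shortest distance to 2 = 5, path = [0, 1, 2]


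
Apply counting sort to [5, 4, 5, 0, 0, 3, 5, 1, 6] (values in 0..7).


Count array: [2, 1, 0, 1, 1, 3, 1, 0]
Reconstruct: [0, 0, 1, 3, 4, 5, 5, 5, 6]


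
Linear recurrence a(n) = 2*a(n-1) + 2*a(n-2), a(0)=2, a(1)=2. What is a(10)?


Build bottom-up:
...a(8)=3104, a(9)=8480, a(10)=2*8480+2*3104=23168


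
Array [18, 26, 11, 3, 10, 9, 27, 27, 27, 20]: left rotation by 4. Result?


Left rotate by 4: [10, 9, 27, 27, 27, 20, 18, 26, 11, 3]


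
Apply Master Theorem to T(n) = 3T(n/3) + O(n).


a=3, b=3, c=1. log_3(3)=1 = c=1. Case 2: O(n^c log n) = O(n log n)
Complexity: O(n log n)


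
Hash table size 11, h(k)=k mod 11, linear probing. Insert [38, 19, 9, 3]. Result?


Insertions: 38->slot 5; 19->slot 8; 9->slot 9; 3->slot 3
Table: [None, None, None, 3, None, 38, None, None, 19, 9, None]


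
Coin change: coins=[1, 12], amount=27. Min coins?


dp[0]=0; dp[i]=1+min(dp[i-c] for c in coins)
...dp[22]=11, dp[23]=12, dp[24]=2, dp[25]=3, dp[26]=4, dp[27]=5
Minimum coins for 27 = 5


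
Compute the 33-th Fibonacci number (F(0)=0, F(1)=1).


F(n)=F(n-1)+F(n-2)
...F(31)=1346269, F(32)=2178309, F(33)=3524578


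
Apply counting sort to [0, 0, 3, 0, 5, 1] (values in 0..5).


Count array: [3, 1, 0, 1, 0, 1]
Reconstruct: [0, 0, 0, 1, 3, 5]


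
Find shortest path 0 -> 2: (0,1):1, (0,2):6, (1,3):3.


Dijkstra from 0:
Distances: {0: 0, 1: 1, 2: 6, 3: 4}
Shortest distance to 2 = 6, path = [0, 2]


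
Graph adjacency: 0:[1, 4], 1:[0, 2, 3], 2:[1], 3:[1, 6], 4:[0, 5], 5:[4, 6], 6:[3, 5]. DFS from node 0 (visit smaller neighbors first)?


DFS stack-based: start with [0]
Visit order: [0, 1, 2, 3, 6, 5, 4]


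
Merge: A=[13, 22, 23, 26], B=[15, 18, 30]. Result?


Compare heads, take smaller each step.
Merged: [13, 15, 18, 22, 23, 26, 30]


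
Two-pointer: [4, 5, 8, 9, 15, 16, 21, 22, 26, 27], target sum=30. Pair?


Two pointers: lo=0, hi=9
Found pair: (4, 26) summing to 30


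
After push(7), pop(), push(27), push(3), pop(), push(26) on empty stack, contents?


push(7) -> [7]
pop() returns 7 -> []
push(27) -> [27]
push(3) -> [27, 3]
pop() returns 3 -> [27]
push(26) -> [27, 26]
Final stack (bottom to top): [27, 26]


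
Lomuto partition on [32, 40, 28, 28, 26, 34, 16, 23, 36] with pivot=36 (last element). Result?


Elements <= 36 go left of pivot.
Result: [32, 28, 28, 26, 34, 16, 23, 36, 40], pivot at index 7


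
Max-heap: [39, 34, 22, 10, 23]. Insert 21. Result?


Append 21: [39, 34, 22, 10, 23, 21]
Bubble up: no swaps needed
Result: [39, 34, 22, 10, 23, 21]


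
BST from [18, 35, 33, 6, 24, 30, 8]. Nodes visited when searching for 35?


BST root = 18
Search for 35: compare at each node
Path: [18, 35]


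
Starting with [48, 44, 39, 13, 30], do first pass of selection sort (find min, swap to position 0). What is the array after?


After one pass: [13, 44, 39, 48, 30]


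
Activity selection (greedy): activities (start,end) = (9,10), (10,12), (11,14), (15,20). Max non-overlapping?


Greedy: pick earliest-ending, then skip overlaps.
Selected (3 activities): [(9, 10), (10, 12), (15, 20)]


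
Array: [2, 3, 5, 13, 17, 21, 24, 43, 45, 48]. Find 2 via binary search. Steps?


Search for 2:
[0,9] mid=4 arr[4]=17
[0,3] mid=1 arr[1]=3
[0,0] mid=0 arr[0]=2
Total: 3 comparisons


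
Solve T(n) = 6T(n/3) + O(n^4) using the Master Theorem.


a=6, b=3, c=4. log_3(6)=1.631 < c=4. Case 3: O(n^c) = O(n^4)
Complexity: O(n^4)


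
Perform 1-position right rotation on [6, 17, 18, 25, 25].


Right rotate by 1: [25, 6, 17, 18, 25]


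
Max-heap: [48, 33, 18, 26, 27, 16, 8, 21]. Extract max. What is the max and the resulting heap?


Max = 48
Replace root with last, heapify down
Resulting heap: [33, 27, 18, 26, 21, 16, 8]


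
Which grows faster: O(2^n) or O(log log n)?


double-logarithmic grows slower than exponential
O(log log n) is asymptotically smaller; O(2^n) grows faster


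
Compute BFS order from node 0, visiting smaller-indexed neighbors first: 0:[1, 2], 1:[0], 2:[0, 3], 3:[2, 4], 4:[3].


BFS queue: start with [0]
Visit order: [0, 1, 2, 3, 4]


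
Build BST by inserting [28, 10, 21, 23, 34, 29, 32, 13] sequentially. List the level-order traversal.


Root = 28; build tree by BST insertion.
Level-Order traversal: [28, 10, 34, 21, 29, 13, 23, 32]


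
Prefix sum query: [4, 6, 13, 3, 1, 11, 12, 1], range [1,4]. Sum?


Prefix sums: [0, 4, 10, 23, 26, 27, 38, 50, 51]
Sum[1..4] = prefix[5] - prefix[1] = 27 - 4 = 23


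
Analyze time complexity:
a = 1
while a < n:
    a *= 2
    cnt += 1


Per nesting level: O(log n) = O(log n)
Complexity: O(log n)


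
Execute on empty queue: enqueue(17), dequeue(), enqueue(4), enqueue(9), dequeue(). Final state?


enqueue(17) -> [17]
dequeue() returns 17 -> []
enqueue(4) -> [4]
enqueue(9) -> [4, 9]
dequeue() returns 4 -> [9]
Final queue (front to back): [9]


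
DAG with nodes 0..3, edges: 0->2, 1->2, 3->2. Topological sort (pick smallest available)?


Kahn's algorithm, process smallest node first
Order: [0, 1, 3, 2]


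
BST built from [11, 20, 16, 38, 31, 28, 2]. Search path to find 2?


BST root = 11
Search for 2: compare at each node
Path: [11, 2]


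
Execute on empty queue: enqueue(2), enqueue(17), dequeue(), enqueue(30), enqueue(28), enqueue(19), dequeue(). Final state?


enqueue(2) -> [2]
enqueue(17) -> [2, 17]
dequeue() returns 2 -> [17]
enqueue(30) -> [17, 30]
enqueue(28) -> [17, 30, 28]
enqueue(19) -> [17, 30, 28, 19]
dequeue() returns 17 -> [30, 28, 19]
Final queue (front to back): [30, 28, 19]


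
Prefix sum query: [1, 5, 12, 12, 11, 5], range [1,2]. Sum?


Prefix sums: [0, 1, 6, 18, 30, 41, 46]
Sum[1..2] = prefix[3] - prefix[1] = 18 - 1 = 17


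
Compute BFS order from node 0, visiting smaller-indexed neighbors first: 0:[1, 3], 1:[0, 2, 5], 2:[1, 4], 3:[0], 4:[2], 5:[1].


BFS queue: start with [0]
Visit order: [0, 1, 3, 2, 5, 4]
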